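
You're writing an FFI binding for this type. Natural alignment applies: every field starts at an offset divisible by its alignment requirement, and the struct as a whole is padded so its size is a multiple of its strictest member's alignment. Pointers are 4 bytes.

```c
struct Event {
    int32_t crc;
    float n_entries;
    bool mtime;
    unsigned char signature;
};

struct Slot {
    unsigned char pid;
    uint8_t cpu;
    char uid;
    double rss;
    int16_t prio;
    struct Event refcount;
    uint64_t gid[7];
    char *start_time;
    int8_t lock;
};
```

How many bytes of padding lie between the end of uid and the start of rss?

Event: crc at 0 (size 4, align 4) → ends 4; n_entries at 4 (size 4, align 4) → ends 8; mtime at 8 (size 1, align 1) → ends 9; signature at 9 (size 1, align 1) → ends 10; tail pad 2 to reach multiple of 4; total 12 bytes, alignment 4
pid at 0 (size 1, align 1) → ends 1
cpu at 1 (size 1, align 1) → ends 2
uid at 2 (size 1, align 1) → ends 3
pad 5 to align 8 for rss
rss at 8 (size 8, align 8) → ends 16

5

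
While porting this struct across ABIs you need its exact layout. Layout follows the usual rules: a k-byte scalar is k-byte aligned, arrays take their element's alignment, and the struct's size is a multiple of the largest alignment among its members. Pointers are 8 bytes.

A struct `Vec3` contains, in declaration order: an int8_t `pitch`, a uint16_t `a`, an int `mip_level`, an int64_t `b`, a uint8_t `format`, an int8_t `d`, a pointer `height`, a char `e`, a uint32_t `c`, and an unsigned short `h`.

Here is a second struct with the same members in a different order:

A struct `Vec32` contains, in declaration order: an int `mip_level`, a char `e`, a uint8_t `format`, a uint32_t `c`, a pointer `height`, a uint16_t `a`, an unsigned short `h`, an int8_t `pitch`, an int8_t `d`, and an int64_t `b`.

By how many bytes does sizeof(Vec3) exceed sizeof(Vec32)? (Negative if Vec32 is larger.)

8

@0: pitch [1B, align 1] → 1
+1 pad (align 2)
@2: a [2B, align 2] → 4
@4: mip_level [4B, align 4] → 8
@8: b [8B, align 8] → 16
@16: format [1B, align 1] → 17
@17: d [1B, align 1] → 18
+6 pad (align 8)
@24: height [8B, align 8] → 32
@32: e [1B, align 1] → 33
+3 pad (align 4)
@36: c [4B, align 4] → 40
@40: h [2B, align 2] → 42
+6 tail pad (align 8)
size 48, align 8
— Vec32 —
@0: mip_level [4B, align 4] → 4
@4: e [1B, align 1] → 5
@5: format [1B, align 1] → 6
+2 pad (align 4)
@8: c [4B, align 4] → 12
+4 pad (align 8)
@16: height [8B, align 8] → 24
@24: a [2B, align 2] → 26
@26: h [2B, align 2] → 28
@28: pitch [1B, align 1] → 29
@29: d [1B, align 1] → 30
+2 pad (align 8)
@32: b [8B, align 8] → 40
size 40, align 8
48 − 40 = 8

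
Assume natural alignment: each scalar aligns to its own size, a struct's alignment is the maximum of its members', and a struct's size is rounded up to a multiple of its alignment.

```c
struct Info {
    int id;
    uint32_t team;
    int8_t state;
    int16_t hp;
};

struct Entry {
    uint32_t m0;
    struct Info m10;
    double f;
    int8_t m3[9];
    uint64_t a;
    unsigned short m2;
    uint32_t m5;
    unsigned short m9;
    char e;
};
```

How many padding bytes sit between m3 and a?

7

Info: id at 0 (size 4, align 4) → ends 4; team at 4 (size 4, align 4) → ends 8; state at 8 (size 1, align 1) → ends 9; pad 1 to align 2 for hp; hp at 10 (size 2, align 2) → ends 12; total 12 bytes, alignment 4
m0 at 0 (size 4, align 4) → ends 4
m10 at 4 (size 12, align 4) → ends 16
f at 16 (size 8, align 8) → ends 24
m3 at 24 (size 9, align 1) → ends 33
pad 7 to align 8 for a
a at 40 (size 8, align 8) → ends 48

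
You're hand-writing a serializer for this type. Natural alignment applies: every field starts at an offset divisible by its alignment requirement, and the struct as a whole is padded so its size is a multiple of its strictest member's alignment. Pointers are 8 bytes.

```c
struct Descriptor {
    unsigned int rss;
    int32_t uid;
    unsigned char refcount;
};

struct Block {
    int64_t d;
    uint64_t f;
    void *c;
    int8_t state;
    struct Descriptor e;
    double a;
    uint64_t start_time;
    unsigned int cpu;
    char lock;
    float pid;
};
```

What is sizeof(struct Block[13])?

Descriptor: rss at 0 (size 4, align 4) → ends 4; uid at 4 (size 4, align 4) → ends 8; refcount at 8 (size 1, align 1) → ends 9; tail pad 3 to reach multiple of 4; total 12 bytes, alignment 4
d at 0 (size 8, align 8) → ends 8
f at 8 (size 8, align 8) → ends 16
c at 16 (size 8, align 8) → ends 24
state at 24 (size 1, align 1) → ends 25
pad 3 to align 4 for e
e at 28 (size 12, align 4) → ends 40
a at 40 (size 8, align 8) → ends 48
start_time at 48 (size 8, align 8) → ends 56
cpu at 56 (size 4, align 4) → ends 60
lock at 60 (size 1, align 1) → ends 61
pad 3 to align 4 for pid
pid at 64 (size 4, align 4) → ends 68
tail pad 4 to reach multiple of 8
total 72 bytes, alignment 8
array of 13: 13 × 72 = 936

936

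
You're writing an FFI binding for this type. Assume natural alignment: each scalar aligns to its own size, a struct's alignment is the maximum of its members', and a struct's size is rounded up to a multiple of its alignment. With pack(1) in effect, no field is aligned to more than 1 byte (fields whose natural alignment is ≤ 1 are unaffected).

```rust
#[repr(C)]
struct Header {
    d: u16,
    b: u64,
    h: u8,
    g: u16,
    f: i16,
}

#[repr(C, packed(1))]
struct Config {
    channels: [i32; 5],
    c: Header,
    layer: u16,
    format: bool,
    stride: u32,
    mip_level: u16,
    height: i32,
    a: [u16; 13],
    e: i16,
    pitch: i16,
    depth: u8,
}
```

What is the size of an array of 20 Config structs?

Header: d at 0 (size 2, align 2) → ends 2; pad 6 to align 8 for b; b at 8 (size 8, align 8) → ends 16; h at 16 (size 1, align 1) → ends 17; pad 1 to align 2 for g; g at 18 (size 2, align 2) → ends 20; f at 20 (size 2, align 2) → ends 22; tail pad 2 to reach multiple of 8; total 24 bytes, alignment 8
channels at 0 (size 20, align 1) → ends 20
c at 20 (size 24, align 1) → ends 44
layer at 44 (size 2, align 1) → ends 46
format at 46 (size 1, align 1) → ends 47
stride at 47 (size 4, align 1) → ends 51
mip_level at 51 (size 2, align 1) → ends 53
height at 53 (size 4, align 1) → ends 57
a at 57 (size 26, align 1) → ends 83
e at 83 (size 2, align 1) → ends 85
pitch at 85 (size 2, align 1) → ends 87
depth at 87 (size 1, align 1) → ends 88
total 88 bytes, alignment 1
array of 20: 20 × 88 = 1760

1760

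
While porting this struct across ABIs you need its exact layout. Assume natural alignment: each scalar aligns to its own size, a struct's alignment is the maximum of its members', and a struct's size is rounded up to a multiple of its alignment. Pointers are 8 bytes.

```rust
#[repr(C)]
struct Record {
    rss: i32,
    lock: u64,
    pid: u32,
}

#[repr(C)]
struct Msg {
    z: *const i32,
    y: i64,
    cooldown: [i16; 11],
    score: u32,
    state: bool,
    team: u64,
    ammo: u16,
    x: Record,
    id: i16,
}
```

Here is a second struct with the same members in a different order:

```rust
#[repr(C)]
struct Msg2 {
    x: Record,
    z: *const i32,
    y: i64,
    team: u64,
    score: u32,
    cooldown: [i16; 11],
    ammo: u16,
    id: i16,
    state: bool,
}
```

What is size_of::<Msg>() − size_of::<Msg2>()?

16

Record: @0: rss [4B, align 4] → 4; +4 pad (align 8); @8: lock [8B, align 8] → 16; @16: pid [4B, align 4] → 20; +4 tail pad (align 8); size 24, align 8
@0: z [8B, align 8] → 8
@8: y [8B, align 8] → 16
@16: cooldown [22B, align 2] → 38
+2 pad (align 4)
@40: score [4B, align 4] → 44
@44: state [1B, align 1] → 45
+3 pad (align 8)
@48: team [8B, align 8] → 56
@56: ammo [2B, align 2] → 58
+6 pad (align 8)
@64: x [24B, align 8] → 88
@88: id [2B, align 2] → 90
+6 tail pad (align 8)
size 96, align 8
— Msg2 —
@0: x [24B, align 8] → 24
@24: z [8B, align 8] → 32
@32: y [8B, align 8] → 40
@40: team [8B, align 8] → 48
@48: score [4B, align 4] → 52
@52: cooldown [22B, align 2] → 74
@74: ammo [2B, align 2] → 76
@76: id [2B, align 2] → 78
@78: state [1B, align 1] → 79
+1 tail pad (align 8)
size 80, align 8
96 − 80 = 16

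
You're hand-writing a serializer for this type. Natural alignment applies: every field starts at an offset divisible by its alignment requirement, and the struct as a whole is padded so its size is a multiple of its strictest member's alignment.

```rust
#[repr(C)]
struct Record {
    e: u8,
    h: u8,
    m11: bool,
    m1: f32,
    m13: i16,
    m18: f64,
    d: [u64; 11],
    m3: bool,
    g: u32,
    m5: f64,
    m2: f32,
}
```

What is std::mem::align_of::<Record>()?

member alignments: e=1, h=1, m11=1, m1=4, m13=2, m18=8, d=8, m3=1, g=4, m5=8, m2=4
max = 8

8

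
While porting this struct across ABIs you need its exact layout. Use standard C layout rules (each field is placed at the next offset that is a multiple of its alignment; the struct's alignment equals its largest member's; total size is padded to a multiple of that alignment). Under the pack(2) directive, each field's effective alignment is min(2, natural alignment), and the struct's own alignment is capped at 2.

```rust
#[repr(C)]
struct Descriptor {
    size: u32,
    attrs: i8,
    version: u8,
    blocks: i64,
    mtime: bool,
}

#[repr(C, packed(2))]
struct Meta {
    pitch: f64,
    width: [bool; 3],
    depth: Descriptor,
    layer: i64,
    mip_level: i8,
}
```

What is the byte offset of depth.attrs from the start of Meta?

16

Descriptor: 0..4  size  (4B, 4-aligned); 4..5  attrs  (1B, 1-aligned); 5..6  version  (1B, 1-aligned); 6..8  -- padding (2B); 8..16  blocks  (8B, 8-aligned); 16..17  mtime  (1B, 1-aligned); 17..24  -- tail padding (7B); sizeof = 24, alignof = 8
0..8  pitch  (8B, 2-aligned)
8..11  width  (3B, 1-aligned)
11..12  -- padding (1B)
12..36  depth  (24B, 2-aligned)
within Descriptor: attrs at 4
12 + 4 = 16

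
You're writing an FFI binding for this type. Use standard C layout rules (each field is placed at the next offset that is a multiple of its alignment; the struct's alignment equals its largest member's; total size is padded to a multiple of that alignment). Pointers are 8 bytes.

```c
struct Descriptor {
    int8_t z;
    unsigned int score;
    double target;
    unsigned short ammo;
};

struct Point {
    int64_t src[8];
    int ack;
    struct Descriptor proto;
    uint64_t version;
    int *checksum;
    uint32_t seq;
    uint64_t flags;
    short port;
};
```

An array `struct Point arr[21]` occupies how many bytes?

2856

Descriptor: 0..1  z  (1B, 1-aligned); 1..4  -- padding (3B); 4..8  score  (4B, 4-aligned); 8..16  target  (8B, 8-aligned); 16..18  ammo  (2B, 2-aligned); 18..24  -- tail padding (6B); sizeof = 24, alignof = 8
0..64  src  (64B, 8-aligned)
64..68  ack  (4B, 4-aligned)
68..72  -- padding (4B)
72..96  proto  (24B, 8-aligned)
96..104  version  (8B, 8-aligned)
104..112  checksum  (8B, 8-aligned)
112..116  seq  (4B, 4-aligned)
116..120  -- padding (4B)
120..128  flags  (8B, 8-aligned)
128..130  port  (2B, 2-aligned)
130..136  -- tail padding (6B)
sizeof = 136, alignof = 8
array of 21: 21 × 136 = 2856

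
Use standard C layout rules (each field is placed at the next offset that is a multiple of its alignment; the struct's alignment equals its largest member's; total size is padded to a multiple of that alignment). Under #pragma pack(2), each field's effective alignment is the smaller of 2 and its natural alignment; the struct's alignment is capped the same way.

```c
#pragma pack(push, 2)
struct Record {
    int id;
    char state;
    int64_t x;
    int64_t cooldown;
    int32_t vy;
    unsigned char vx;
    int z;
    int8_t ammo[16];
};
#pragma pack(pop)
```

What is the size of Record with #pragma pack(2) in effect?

48

id at 0 (size 4, align 2) → ends 4
state at 4 (size 1, align 1) → ends 5
pad 1 to align 2 for x
x at 6 (size 8, align 2) → ends 14
cooldown at 14 (size 8, align 2) → ends 22
vy at 22 (size 4, align 2) → ends 26
vx at 26 (size 1, align 1) → ends 27
pad 1 to align 2 for z
z at 28 (size 4, align 2) → ends 32
ammo at 32 (size 16, align 1) → ends 48
total 48 bytes, alignment 2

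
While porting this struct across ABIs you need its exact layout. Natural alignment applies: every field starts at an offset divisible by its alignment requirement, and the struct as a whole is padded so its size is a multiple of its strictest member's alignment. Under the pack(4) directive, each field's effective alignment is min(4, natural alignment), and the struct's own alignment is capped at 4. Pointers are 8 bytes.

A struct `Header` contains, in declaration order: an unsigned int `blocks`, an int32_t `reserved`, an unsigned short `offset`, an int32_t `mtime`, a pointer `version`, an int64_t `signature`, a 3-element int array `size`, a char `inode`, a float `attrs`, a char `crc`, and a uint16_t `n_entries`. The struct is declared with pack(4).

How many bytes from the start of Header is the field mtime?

12

@0: blocks [4B, align 4] → 4
@4: reserved [4B, align 4] → 8
@8: offset [2B, align 2] → 10
+2 pad (align 4)
@12: mtime [4B, align 4] → 16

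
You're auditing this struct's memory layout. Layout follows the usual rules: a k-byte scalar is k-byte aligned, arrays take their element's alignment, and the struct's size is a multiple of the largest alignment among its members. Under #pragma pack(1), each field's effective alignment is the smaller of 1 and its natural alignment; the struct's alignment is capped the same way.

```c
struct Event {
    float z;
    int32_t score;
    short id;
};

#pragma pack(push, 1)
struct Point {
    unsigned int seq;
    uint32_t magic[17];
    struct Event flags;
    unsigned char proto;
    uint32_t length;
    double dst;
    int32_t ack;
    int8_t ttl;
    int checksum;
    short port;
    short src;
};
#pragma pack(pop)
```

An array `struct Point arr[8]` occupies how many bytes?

Event: 0..4  z  (4B, 4-aligned); 4..8  score  (4B, 4-aligned); 8..10  id  (2B, 2-aligned); 10..12  -- tail padding (2B); sizeof = 12, alignof = 4
0..4  seq  (4B, 1-aligned)
4..72  magic  (68B, 1-aligned)
72..84  flags  (12B, 1-aligned)
84..85  proto  (1B, 1-aligned)
85..89  length  (4B, 1-aligned)
89..97  dst  (8B, 1-aligned)
97..101  ack  (4B, 1-aligned)
101..102  ttl  (1B, 1-aligned)
102..106  checksum  (4B, 1-aligned)
106..108  port  (2B, 1-aligned)
108..110  src  (2B, 1-aligned)
sizeof = 110, alignof = 1
array of 8: 8 × 110 = 880

880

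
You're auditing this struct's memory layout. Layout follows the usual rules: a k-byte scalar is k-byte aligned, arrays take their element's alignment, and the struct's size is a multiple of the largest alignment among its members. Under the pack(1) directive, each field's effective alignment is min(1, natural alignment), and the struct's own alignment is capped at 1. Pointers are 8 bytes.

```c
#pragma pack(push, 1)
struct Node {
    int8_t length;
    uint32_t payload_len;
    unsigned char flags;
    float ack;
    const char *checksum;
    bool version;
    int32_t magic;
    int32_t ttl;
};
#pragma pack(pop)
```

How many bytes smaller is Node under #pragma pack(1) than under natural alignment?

13

natural layout:
  0..1  length  (1B, 1-aligned)
  1..4  -- padding (3B)
  4..8  payload_len  (4B, 4-aligned)
  8..9  flags  (1B, 1-aligned)
  9..12  -- padding (3B)
  12..16  ack  (4B, 4-aligned)
  16..24  checksum  (8B, 8-aligned)
  24..25  version  (1B, 1-aligned)
  25..28  -- padding (3B)
  28..32  magic  (4B, 4-aligned)
  32..36  ttl  (4B, 4-aligned)
  36..40  -- tail padding (4B)
  sizeof = 40, alignof = 8
packed(1) layout:
  0..1  length  (1B, 1-aligned)
  1..5  payload_len  (4B, 1-aligned)
  5..6  flags  (1B, 1-aligned)
  6..10  ack  (4B, 1-aligned)
  10..18  checksum  (8B, 1-aligned)
  18..19  version  (1B, 1-aligned)
  19..23  magic  (4B, 1-aligned)
  23..27  ttl  (4B, 1-aligned)
  sizeof = 27, alignof = 1
40 − 27 = 13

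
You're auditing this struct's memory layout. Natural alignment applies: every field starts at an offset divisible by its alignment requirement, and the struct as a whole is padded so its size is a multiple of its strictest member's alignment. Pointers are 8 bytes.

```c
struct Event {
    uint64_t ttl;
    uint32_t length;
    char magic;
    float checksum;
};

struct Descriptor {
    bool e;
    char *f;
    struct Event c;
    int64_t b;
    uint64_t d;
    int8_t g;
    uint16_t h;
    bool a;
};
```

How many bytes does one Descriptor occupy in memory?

Event: @0: ttl [8B, align 8] → 8; @8: length [4B, align 4] → 12; @12: magic [1B, align 1] → 13; +3 pad (align 4); @16: checksum [4B, align 4] → 20; +4 tail pad (align 8); size 24, align 8
@0: e [1B, align 1] → 1
+7 pad (align 8)
@8: f [8B, align 8] → 16
@16: c [24B, align 8] → 40
@40: b [8B, align 8] → 48
@48: d [8B, align 8] → 56
@56: g [1B, align 1] → 57
+1 pad (align 2)
@58: h [2B, align 2] → 60
@60: a [1B, align 1] → 61
+3 tail pad (align 8)
size 64, align 8

64 bytes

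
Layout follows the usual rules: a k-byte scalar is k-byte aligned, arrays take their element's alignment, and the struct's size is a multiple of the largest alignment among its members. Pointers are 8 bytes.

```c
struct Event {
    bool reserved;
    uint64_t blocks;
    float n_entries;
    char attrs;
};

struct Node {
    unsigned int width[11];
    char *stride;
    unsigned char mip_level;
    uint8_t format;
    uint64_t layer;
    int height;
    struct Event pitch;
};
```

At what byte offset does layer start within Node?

Event: reserved at 0 (size 1, align 1) → ends 1; pad 7 to align 8 for blocks; blocks at 8 (size 8, align 8) → ends 16; n_entries at 16 (size 4, align 4) → ends 20; attrs at 20 (size 1, align 1) → ends 21; tail pad 3 to reach multiple of 8; total 24 bytes, alignment 8
width at 0 (size 44, align 4) → ends 44
pad 4 to align 8 for stride
stride at 48 (size 8, align 8) → ends 56
mip_level at 56 (size 1, align 1) → ends 57
format at 57 (size 1, align 1) → ends 58
pad 6 to align 8 for layer
layer at 64 (size 8, align 8) → ends 72

64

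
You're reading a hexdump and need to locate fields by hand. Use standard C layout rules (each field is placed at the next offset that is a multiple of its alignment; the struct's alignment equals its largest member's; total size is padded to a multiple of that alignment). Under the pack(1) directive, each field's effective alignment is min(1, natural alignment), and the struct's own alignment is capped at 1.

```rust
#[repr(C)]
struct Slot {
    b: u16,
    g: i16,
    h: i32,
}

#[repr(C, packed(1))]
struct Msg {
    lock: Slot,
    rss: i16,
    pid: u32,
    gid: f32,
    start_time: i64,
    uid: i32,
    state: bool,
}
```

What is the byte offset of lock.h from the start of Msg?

4

Slot: b at 0 (size 2, align 2) → ends 2; g at 2 (size 2, align 2) → ends 4; h at 4 (size 4, align 4) → ends 8; total 8 bytes, alignment 4
lock at 0 (size 8, align 1) → ends 8
within Slot: h at 4
0 + 4 = 4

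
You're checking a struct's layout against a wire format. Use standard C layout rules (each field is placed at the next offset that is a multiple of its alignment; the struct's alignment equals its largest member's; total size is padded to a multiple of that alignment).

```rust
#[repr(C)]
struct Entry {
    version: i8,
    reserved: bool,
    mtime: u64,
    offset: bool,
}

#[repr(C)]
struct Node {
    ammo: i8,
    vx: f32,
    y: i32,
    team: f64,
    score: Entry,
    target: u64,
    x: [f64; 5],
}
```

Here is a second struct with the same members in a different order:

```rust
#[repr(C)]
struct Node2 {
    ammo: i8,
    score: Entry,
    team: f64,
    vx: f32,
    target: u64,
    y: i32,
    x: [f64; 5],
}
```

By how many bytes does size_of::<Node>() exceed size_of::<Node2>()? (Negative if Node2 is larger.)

Entry: version at 0 (size 1, align 1) → ends 1; reserved at 1 (size 1, align 1) → ends 2; pad 6 to align 8 for mtime; mtime at 8 (size 8, align 8) → ends 16; offset at 16 (size 1, align 1) → ends 17; tail pad 7 to reach multiple of 8; total 24 bytes, alignment 8
ammo at 0 (size 1, align 1) → ends 1
pad 3 to align 4 for vx
vx at 4 (size 4, align 4) → ends 8
y at 8 (size 4, align 4) → ends 12
pad 4 to align 8 for team
team at 16 (size 8, align 8) → ends 24
score at 24 (size 24, align 8) → ends 48
target at 48 (size 8, align 8) → ends 56
x at 56 (size 40, align 8) → ends 96
total 96 bytes, alignment 8
— Node2 —
ammo at 0 (size 1, align 1) → ends 1
pad 7 to align 8 for score
score at 8 (size 24, align 8) → ends 32
team at 32 (size 8, align 8) → ends 40
vx at 40 (size 4, align 4) → ends 44
pad 4 to align 8 for target
target at 48 (size 8, align 8) → ends 56
y at 56 (size 4, align 4) → ends 60
pad 4 to align 8 for x
x at 64 (size 40, align 8) → ends 104
total 104 bytes, alignment 8
96 − 104 = -8

-8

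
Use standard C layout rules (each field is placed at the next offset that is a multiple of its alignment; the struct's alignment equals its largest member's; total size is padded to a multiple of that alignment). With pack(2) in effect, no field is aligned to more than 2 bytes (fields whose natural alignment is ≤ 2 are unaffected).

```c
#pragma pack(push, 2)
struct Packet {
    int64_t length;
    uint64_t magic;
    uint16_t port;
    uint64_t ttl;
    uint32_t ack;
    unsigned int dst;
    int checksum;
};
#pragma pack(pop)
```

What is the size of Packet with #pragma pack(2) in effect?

@0: length [8B, align 2] → 8
@8: magic [8B, align 2] → 16
@16: port [2B, align 2] → 18
@18: ttl [8B, align 2] → 26
@26: ack [4B, align 2] → 30
@30: dst [4B, align 2] → 34
@34: checksum [4B, align 2] → 38
size 38, align 2

38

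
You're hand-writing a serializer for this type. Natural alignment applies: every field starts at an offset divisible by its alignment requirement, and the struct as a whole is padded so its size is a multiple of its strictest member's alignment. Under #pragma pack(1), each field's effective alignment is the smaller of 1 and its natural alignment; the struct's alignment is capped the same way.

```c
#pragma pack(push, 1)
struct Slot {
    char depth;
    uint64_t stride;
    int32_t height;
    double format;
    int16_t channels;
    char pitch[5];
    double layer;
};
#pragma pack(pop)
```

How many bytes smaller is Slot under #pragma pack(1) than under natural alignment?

natural layout:
  0..1  depth  (1B, 1-aligned)
  1..8  -- padding (7B)
  8..16  stride  (8B, 8-aligned)
  16..20  height  (4B, 4-aligned)
  20..24  -- padding (4B)
  24..32  format  (8B, 8-aligned)
  32..34  channels  (2B, 2-aligned)
  34..39  pitch  (5B, 1-aligned)
  39..40  -- padding (1B)
  40..48  layer  (8B, 8-aligned)
  sizeof = 48, alignof = 8
packed(1) layout:
  0..1  depth  (1B, 1-aligned)
  1..9  stride  (8B, 1-aligned)
  9..13  height  (4B, 1-aligned)
  13..21  format  (8B, 1-aligned)
  21..23  channels  (2B, 1-aligned)
  23..28  pitch  (5B, 1-aligned)
  28..36  layer  (8B, 1-aligned)
  sizeof = 36, alignof = 1
48 − 36 = 12

12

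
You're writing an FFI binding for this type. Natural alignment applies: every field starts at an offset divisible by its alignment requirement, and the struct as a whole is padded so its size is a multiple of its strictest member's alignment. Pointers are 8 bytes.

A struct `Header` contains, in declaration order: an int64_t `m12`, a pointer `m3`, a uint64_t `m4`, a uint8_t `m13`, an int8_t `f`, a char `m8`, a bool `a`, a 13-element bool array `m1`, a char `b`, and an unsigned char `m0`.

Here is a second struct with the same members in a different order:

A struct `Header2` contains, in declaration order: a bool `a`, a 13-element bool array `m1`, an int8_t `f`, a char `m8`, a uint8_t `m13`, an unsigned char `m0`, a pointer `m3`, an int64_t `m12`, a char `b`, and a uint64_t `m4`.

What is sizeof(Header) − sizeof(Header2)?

-8

@0: m12 [8B, align 8] → 8
@8: m3 [8B, align 8] → 16
@16: m4 [8B, align 8] → 24
@24: m13 [1B, align 1] → 25
@25: f [1B, align 1] → 26
@26: m8 [1B, align 1] → 27
@27: a [1B, align 1] → 28
@28: m1 [13B, align 1] → 41
@41: b [1B, align 1] → 42
@42: m0 [1B, align 1] → 43
+5 tail pad (align 8)
size 48, align 8
— Header2 —
@0: a [1B, align 1] → 1
@1: m1 [13B, align 1] → 14
@14: f [1B, align 1] → 15
@15: m8 [1B, align 1] → 16
@16: m13 [1B, align 1] → 17
@17: m0 [1B, align 1] → 18
+6 pad (align 8)
@24: m3 [8B, align 8] → 32
@32: m12 [8B, align 8] → 40
@40: b [1B, align 1] → 41
+7 pad (align 8)
@48: m4 [8B, align 8] → 56
size 56, align 8
48 − 56 = -8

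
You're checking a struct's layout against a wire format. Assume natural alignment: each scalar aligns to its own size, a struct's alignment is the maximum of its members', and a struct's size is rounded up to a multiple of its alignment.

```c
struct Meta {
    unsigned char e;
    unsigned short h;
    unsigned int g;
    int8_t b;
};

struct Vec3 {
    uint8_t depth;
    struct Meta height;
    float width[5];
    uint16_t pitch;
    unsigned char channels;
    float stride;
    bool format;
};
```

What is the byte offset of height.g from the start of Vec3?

8

Meta: @0: e [1B, align 1] → 1; +1 pad (align 2); @2: h [2B, align 2] → 4; @4: g [4B, align 4] → 8; @8: b [1B, align 1] → 9; +3 tail pad (align 4); size 12, align 4
@0: depth [1B, align 1] → 1
+3 pad (align 4)
@4: height [12B, align 4] → 16
within Meta: g at 4
4 + 4 = 8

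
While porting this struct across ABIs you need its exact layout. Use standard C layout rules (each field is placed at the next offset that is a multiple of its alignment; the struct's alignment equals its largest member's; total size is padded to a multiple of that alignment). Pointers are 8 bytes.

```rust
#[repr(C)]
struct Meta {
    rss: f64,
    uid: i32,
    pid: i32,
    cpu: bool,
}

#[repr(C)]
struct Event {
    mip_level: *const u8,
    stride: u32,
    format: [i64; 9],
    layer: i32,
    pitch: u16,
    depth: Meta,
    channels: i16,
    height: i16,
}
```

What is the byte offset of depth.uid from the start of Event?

104

Meta: 0..8  rss  (8B, 8-aligned); 8..12  uid  (4B, 4-aligned); 12..16  pid  (4B, 4-aligned); 16..17  cpu  (1B, 1-aligned); 17..24  -- tail padding (7B); sizeof = 24, alignof = 8
0..8  mip_level  (8B, 8-aligned)
8..12  stride  (4B, 4-aligned)
12..16  -- padding (4B)
16..88  format  (72B, 8-aligned)
88..92  layer  (4B, 4-aligned)
92..94  pitch  (2B, 2-aligned)
94..96  -- padding (2B)
96..120  depth  (24B, 8-aligned)
within Meta: uid at 8
96 + 8 = 104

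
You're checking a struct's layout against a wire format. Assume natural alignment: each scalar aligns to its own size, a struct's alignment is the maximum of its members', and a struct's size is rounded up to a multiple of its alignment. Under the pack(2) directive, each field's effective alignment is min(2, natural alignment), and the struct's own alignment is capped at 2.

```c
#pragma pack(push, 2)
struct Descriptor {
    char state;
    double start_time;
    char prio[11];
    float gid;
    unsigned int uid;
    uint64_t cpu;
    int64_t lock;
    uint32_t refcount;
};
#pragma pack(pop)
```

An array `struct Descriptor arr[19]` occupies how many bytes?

950

0..1  state  (1B, 1-aligned)
1..2  -- padding (1B)
2..10  start_time  (8B, 2-aligned)
10..21  prio  (11B, 1-aligned)
21..22  -- padding (1B)
22..26  gid  (4B, 2-aligned)
26..30  uid  (4B, 2-aligned)
30..38  cpu  (8B, 2-aligned)
38..46  lock  (8B, 2-aligned)
46..50  refcount  (4B, 2-aligned)
sizeof = 50, alignof = 2
array of 19: 19 × 50 = 950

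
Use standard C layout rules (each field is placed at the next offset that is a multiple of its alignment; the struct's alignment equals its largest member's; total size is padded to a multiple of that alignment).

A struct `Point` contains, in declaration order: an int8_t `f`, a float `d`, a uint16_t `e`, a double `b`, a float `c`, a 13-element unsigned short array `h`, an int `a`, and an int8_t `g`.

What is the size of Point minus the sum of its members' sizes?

14

@0: f [1B, align 1] → 1
+3 pad (align 4)
@4: d [4B, align 4] → 8
@8: e [2B, align 2] → 10
+6 pad (align 8)
@16: b [8B, align 8] → 24
@24: c [4B, align 4] → 28
@28: h [26B, align 2] → 54
+2 pad (align 4)
@56: a [4B, align 4] → 60
@60: g [1B, align 1] → 61
+3 tail pad (align 8)
size 64, align 8
data bytes 50, size 64 → padding 14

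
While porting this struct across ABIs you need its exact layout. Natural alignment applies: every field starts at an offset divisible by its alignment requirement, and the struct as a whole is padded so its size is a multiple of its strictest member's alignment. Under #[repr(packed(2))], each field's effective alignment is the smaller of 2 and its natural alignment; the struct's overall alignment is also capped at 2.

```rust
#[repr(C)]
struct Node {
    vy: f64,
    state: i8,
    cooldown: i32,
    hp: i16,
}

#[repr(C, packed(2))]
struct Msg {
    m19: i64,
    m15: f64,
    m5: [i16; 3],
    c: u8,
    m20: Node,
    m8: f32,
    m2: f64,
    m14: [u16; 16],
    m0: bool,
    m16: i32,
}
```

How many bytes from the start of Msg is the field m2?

Node: @0: vy [8B, align 8] → 8; @8: state [1B, align 1] → 9; +3 pad (align 4); @12: cooldown [4B, align 4] → 16; @16: hp [2B, align 2] → 18; +6 tail pad (align 8); size 24, align 8
@0: m19 [8B, align 2] → 8
@8: m15 [8B, align 2] → 16
@16: m5 [6B, align 2] → 22
@22: c [1B, align 1] → 23
+1 pad (align 2)
@24: m20 [24B, align 2] → 48
@48: m8 [4B, align 2] → 52
@52: m2 [8B, align 2] → 60

52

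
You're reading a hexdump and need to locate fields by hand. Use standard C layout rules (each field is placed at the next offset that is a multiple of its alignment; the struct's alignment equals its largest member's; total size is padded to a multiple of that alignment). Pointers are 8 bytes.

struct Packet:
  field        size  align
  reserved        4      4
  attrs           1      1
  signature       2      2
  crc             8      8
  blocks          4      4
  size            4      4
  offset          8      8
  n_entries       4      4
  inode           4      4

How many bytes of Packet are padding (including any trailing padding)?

@0: reserved [4B, align 4] → 4
@4: attrs [1B, align 1] → 5
+1 pad (align 2)
@6: signature [2B, align 2] → 8
@8: crc [8B, align 8] → 16
@16: blocks [4B, align 4] → 20
@20: size [4B, align 4] → 24
@24: offset [8B, align 8] → 32
@32: n_entries [4B, align 4] → 36
@36: inode [4B, align 4] → 40
size 40, align 8
data bytes 39, size 40 → padding 1

1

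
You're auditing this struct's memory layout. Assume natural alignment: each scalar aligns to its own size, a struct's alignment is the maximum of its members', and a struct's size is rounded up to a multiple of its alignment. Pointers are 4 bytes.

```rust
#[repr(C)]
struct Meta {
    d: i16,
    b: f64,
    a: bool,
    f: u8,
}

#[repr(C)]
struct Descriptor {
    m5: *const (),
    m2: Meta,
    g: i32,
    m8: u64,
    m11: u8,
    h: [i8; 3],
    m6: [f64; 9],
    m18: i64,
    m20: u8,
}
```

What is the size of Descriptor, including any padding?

Meta: @0: d [2B, align 2] → 2; +6 pad (align 8); @8: b [8B, align 8] → 16; @16: a [1B, align 1] → 17; @17: f [1B, align 1] → 18; +6 tail pad (align 8); size 24, align 8
@0: m5 [4B, align 4] → 4
+4 pad (align 8)
@8: m2 [24B, align 8] → 32
@32: g [4B, align 4] → 36
+4 pad (align 8)
@40: m8 [8B, align 8] → 48
@48: m11 [1B, align 1] → 49
@49: h [3B, align 1] → 52
+4 pad (align 8)
@56: m6 [72B, align 8] → 128
@128: m18 [8B, align 8] → 136
@136: m20 [1B, align 1] → 137
+7 tail pad (align 8)
size 144, align 8

144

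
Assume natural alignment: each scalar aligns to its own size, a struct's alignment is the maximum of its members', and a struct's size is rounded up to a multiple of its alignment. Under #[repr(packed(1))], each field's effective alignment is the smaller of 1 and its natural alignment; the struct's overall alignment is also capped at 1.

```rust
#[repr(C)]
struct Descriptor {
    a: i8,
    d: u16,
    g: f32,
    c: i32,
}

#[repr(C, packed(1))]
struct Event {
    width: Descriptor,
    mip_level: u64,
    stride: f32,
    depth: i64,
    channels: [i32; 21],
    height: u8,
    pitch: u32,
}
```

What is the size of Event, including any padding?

121

Descriptor: a at 0 (size 1, align 1) → ends 1; pad 1 to align 2 for d; d at 2 (size 2, align 2) → ends 4; g at 4 (size 4, align 4) → ends 8; c at 8 (size 4, align 4) → ends 12; total 12 bytes, alignment 4
width at 0 (size 12, align 1) → ends 12
mip_level at 12 (size 8, align 1) → ends 20
stride at 20 (size 4, align 1) → ends 24
depth at 24 (size 8, align 1) → ends 32
channels at 32 (size 84, align 1) → ends 116
height at 116 (size 1, align 1) → ends 117
pitch at 117 (size 4, align 1) → ends 121
total 121 bytes, alignment 1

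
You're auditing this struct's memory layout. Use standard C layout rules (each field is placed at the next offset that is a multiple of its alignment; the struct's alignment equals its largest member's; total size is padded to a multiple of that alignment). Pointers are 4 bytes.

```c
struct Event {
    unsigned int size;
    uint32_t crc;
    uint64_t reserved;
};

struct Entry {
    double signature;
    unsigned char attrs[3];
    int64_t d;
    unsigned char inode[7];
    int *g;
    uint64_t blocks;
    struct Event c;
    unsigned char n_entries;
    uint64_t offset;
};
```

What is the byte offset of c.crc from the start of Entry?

Event: size at 0 (size 4, align 4) → ends 4; crc at 4 (size 4, align 4) → ends 8; reserved at 8 (size 8, align 8) → ends 16; total 16 bytes, alignment 8
signature at 0 (size 8, align 8) → ends 8
attrs at 8 (size 3, align 1) → ends 11
pad 5 to align 8 for d
d at 16 (size 8, align 8) → ends 24
inode at 24 (size 7, align 1) → ends 31
pad 1 to align 4 for g
g at 32 (size 4, align 4) → ends 36
pad 4 to align 8 for blocks
blocks at 40 (size 8, align 8) → ends 48
c at 48 (size 16, align 8) → ends 64
within Event: crc at 4
48 + 4 = 52

52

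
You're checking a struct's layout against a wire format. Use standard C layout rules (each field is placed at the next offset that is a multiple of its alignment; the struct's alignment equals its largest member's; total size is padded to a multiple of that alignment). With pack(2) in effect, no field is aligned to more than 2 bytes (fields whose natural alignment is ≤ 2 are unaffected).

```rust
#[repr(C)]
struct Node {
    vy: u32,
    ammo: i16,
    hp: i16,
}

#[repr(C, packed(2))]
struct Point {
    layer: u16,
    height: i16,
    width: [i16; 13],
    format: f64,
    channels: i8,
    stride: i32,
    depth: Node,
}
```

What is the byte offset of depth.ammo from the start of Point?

Node: vy at 0 (size 4, align 4) → ends 4; ammo at 4 (size 2, align 2) → ends 6; hp at 6 (size 2, align 2) → ends 8; total 8 bytes, alignment 4
layer at 0 (size 2, align 2) → ends 2
height at 2 (size 2, align 2) → ends 4
width at 4 (size 26, align 2) → ends 30
format at 30 (size 8, align 2) → ends 38
channels at 38 (size 1, align 1) → ends 39
pad 1 to align 2 for stride
stride at 40 (size 4, align 2) → ends 44
depth at 44 (size 8, align 2) → ends 52
within Node: ammo at 4
44 + 4 = 48

48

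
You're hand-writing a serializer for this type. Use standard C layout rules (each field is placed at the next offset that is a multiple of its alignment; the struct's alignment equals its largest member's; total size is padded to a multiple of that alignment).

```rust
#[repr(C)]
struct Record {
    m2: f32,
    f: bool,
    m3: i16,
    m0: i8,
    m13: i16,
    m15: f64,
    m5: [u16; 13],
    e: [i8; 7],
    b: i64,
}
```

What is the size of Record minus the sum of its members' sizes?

13

0..4  m2  (4B, 4-aligned)
4..5  f  (1B, 1-aligned)
5..6  -- padding (1B)
6..8  m3  (2B, 2-aligned)
8..9  m0  (1B, 1-aligned)
9..10  -- padding (1B)
10..12  m13  (2B, 2-aligned)
12..16  -- padding (4B)
16..24  m15  (8B, 8-aligned)
24..50  m5  (26B, 2-aligned)
50..57  e  (7B, 1-aligned)
57..64  -- padding (7B)
64..72  b  (8B, 8-aligned)
sizeof = 72, alignof = 8
data bytes 59, size 72 → padding 13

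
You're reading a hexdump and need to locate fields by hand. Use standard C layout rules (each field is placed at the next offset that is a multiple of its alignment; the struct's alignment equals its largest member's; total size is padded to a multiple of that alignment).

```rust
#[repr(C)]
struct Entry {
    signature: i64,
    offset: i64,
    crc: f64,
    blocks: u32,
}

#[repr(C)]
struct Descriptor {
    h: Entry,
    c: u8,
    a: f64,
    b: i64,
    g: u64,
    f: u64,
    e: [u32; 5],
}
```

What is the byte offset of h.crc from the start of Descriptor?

Entry: signature at 0 (size 8, align 8) → ends 8; offset at 8 (size 8, align 8) → ends 16; crc at 16 (size 8, align 8) → ends 24; blocks at 24 (size 4, align 4) → ends 28; tail pad 4 to reach multiple of 8; total 32 bytes, alignment 8
h at 0 (size 32, align 8) → ends 32
within Entry: crc at 16
0 + 16 = 16

16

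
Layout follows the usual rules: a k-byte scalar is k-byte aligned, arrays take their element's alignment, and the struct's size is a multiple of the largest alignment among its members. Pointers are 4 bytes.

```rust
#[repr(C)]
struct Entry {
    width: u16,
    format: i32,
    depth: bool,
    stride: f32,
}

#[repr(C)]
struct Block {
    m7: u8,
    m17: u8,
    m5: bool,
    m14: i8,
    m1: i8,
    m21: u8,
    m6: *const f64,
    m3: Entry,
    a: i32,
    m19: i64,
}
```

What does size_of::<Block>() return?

40 bytes

Entry: 0..2  width  (2B, 2-aligned); 2..4  -- padding (2B); 4..8  format  (4B, 4-aligned); 8..9  depth  (1B, 1-aligned); 9..12  -- padding (3B); 12..16  stride  (4B, 4-aligned); sizeof = 16, alignof = 4
0..1  m7  (1B, 1-aligned)
1..2  m17  (1B, 1-aligned)
2..3  m5  (1B, 1-aligned)
3..4  m14  (1B, 1-aligned)
4..5  m1  (1B, 1-aligned)
5..6  m21  (1B, 1-aligned)
6..8  -- padding (2B)
8..12  m6  (4B, 4-aligned)
12..28  m3  (16B, 4-aligned)
28..32  a  (4B, 4-aligned)
32..40  m19  (8B, 8-aligned)
sizeof = 40, alignof = 8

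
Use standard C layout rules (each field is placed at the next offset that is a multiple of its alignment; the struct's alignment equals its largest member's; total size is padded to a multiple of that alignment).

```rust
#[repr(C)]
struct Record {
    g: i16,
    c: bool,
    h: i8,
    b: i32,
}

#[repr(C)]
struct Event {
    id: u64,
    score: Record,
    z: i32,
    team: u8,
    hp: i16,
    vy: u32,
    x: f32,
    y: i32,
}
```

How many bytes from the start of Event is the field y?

32

Record: 0..2  g  (2B, 2-aligned); 2..3  c  (1B, 1-aligned); 3..4  h  (1B, 1-aligned); 4..8  b  (4B, 4-aligned); sizeof = 8, alignof = 4
0..8  id  (8B, 8-aligned)
8..16  score  (8B, 4-aligned)
16..20  z  (4B, 4-aligned)
20..21  team  (1B, 1-aligned)
21..22  -- padding (1B)
22..24  hp  (2B, 2-aligned)
24..28  vy  (4B, 4-aligned)
28..32  x  (4B, 4-aligned)
32..36  y  (4B, 4-aligned)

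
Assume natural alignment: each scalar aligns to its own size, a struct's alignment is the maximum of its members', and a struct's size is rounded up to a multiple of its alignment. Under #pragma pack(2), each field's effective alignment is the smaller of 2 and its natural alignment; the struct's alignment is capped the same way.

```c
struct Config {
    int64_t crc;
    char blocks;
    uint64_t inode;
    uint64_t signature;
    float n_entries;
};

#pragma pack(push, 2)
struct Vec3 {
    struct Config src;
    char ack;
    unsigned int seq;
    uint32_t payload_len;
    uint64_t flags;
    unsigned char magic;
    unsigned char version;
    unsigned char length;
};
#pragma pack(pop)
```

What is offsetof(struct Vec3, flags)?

50

Config: crc at 0 (size 8, align 8) → ends 8; blocks at 8 (size 1, align 1) → ends 9; pad 7 to align 8 for inode; inode at 16 (size 8, align 8) → ends 24; signature at 24 (size 8, align 8) → ends 32; n_entries at 32 (size 4, align 4) → ends 36; tail pad 4 to reach multiple of 8; total 40 bytes, alignment 8
src at 0 (size 40, align 2) → ends 40
ack at 40 (size 1, align 1) → ends 41
pad 1 to align 2 for seq
seq at 42 (size 4, align 2) → ends 46
payload_len at 46 (size 4, align 2) → ends 50
flags at 50 (size 8, align 2) → ends 58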